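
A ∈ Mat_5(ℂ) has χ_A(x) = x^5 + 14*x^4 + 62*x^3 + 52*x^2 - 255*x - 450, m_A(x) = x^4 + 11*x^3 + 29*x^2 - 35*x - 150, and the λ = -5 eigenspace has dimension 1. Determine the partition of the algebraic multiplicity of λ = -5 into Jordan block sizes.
Block sizes for λ = -5: [2]

Step 1 — from the characteristic polynomial, algebraic multiplicity of λ = -5 is 2. From dim ker(A − (-5)·I) = 1, there are exactly 1 Jordan blocks for λ = -5.
Step 2 — from the minimal polynomial, the factor (x + 5)^2 tells us the largest block for λ = -5 has size 2.
Step 3 — with total size 2, 1 blocks, and largest block 2, the block sizes (in nonincreasing order) are [2].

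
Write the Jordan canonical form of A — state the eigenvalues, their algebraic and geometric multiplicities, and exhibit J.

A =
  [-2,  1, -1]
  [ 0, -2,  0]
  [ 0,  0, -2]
J_2(-2) ⊕ J_1(-2)

The characteristic polynomial is
  det(x·I − A) = x^3 + 6*x^2 + 12*x + 8 = (x + 2)^3

Eigenvalues and multiplicities (the geometric multiplicity of λ is n − rank(A − λI), which equals the number of Jordan blocks for λ):
  λ = -2: algebraic multiplicity = 3, geometric multiplicity = 2

Determining the block sizes for each eigenvalue:
  λ = -2: 2 blocks summing to 3 forces exactly one block of size 2 and the rest size 1 → block sizes [2, 1]

Assembling the blocks gives a Jordan form
J =
  [-2,  1,  0]
  [ 0, -2,  0]
  [ 0,  0, -2]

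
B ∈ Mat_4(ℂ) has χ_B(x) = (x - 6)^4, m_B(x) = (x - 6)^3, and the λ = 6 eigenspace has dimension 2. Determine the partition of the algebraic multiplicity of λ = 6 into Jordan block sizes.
Block sizes for λ = 6: [3, 1]

Step 1 — from the characteristic polynomial, algebraic multiplicity of λ = 6 is 4. From dim ker(B − (6)·I) = 2, there are exactly 2 Jordan blocks for λ = 6.
Step 2 — from the minimal polynomial, the factor (x − 6)^3 tells us the largest block for λ = 6 has size 3.
Step 3 — with total size 4, 2 blocks, and largest block 3, the block sizes (in nonincreasing order) are [3, 1].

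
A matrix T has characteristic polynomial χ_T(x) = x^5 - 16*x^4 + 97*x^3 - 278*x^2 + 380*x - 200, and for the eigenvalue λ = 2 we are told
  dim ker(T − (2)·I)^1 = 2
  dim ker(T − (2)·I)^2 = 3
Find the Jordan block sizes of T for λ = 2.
Block sizes for λ = 2: [2, 1]

From the dimensions of kernels of powers, the number of Jordan blocks of size at least j is d_j − d_{j−1} where d_j = dim ker(N^j) (with d_0 = 0). Computing the differences gives [2, 1].
The number of blocks of size exactly k is (#blocks of size ≥ k) − (#blocks of size ≥ k + 1), so the partition is: 1 block(s) of size 1, 1 block(s) of size 2.
In nonincreasing order the block sizes are [2, 1].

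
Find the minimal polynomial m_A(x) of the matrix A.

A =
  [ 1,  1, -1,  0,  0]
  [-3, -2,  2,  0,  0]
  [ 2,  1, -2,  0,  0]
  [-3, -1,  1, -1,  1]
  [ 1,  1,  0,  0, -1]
x^3 + 3*x^2 + 3*x + 1

The characteristic polynomial is χ_A(x) = (x + 1)^5, so the eigenvalues are known. The minimal polynomial is
  m_A(x) = Π_λ (x − λ)^{k_λ}
where k_λ is the size of the *largest* Jordan block for λ (equivalently, the smallest k with (A − λI)^k v = 0 for every generalised eigenvector v of λ).

  λ = -1: largest Jordan block has size 3, contributing (x + 1)^3

So m_A(x) = (x + 1)^3 = x^3 + 3*x^2 + 3*x + 1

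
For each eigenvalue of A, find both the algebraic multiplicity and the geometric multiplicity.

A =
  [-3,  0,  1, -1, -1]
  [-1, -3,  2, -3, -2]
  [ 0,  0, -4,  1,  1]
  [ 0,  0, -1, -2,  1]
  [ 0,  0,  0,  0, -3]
λ = -3: alg = 5, geom = 3

Step 1 — factor the characteristic polynomial to read off the algebraic multiplicities:
  χ_A(x) = (x + 3)^5

Step 2 — compute geometric multiplicities via the rank-nullity identity g(λ) = n − rank(A − λI):
  rank(A − (-3)·I) = 2, so dim ker(A − (-3)·I) = n − 2 = 3

Summary:
  λ = -3: algebraic multiplicity = 5, geometric multiplicity = 3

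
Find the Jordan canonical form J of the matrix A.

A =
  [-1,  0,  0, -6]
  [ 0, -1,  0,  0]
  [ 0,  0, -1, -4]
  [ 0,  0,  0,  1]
J_1(-1) ⊕ J_1(-1) ⊕ J_1(-1) ⊕ J_1(1)

The characteristic polynomial is
  det(x·I − A) = x^4 + 2*x^3 - 2*x - 1 = (x - 1)*(x + 1)^3

Eigenvalues and multiplicities (the geometric multiplicity of λ is n − rank(A − λI), which equals the number of Jordan blocks for λ):
  λ = -1: algebraic multiplicity = 3, geometric multiplicity = 3
  λ = 1: algebraic multiplicity = 1, geometric multiplicity = 1

Determining the block sizes for each eigenvalue:
  λ = -1: gm = am = 3, so every block has size 1 → block sizes [1, 1, 1]
  λ = 1: one block (gm = 1), so the single block has size am = 1 → block sizes [1]

Assembling the blocks gives a Jordan form
J =
  [-1,  0,  0, 0]
  [ 0, -1,  0, 0]
  [ 0,  0, -1, 0]
  [ 0,  0,  0, 1]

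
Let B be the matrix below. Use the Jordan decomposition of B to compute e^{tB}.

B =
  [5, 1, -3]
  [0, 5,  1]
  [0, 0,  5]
e^{tB} =
  [exp(5*t), t*exp(5*t), t^2*exp(5*t)/2 - 3*t*exp(5*t)]
  [0, exp(5*t), t*exp(5*t)]
  [0, 0, exp(5*t)]

Strategy: write B = P · J · P⁻¹ where J is a Jordan canonical form, so e^{tB} = P · e^{tJ} · P⁻¹, and e^{tJ} can be computed block-by-block.

B has Jordan form
J =
  [5, 1, 0]
  [0, 5, 1]
  [0, 0, 5]
(up to reordering of blocks).

Per-block formulas:
  For a 3×3 Jordan block J_3(5): exp(t · J_3(5)) = e^(5t)·(I + t·N + (t^2/2)·N^2), where N is the 3×3 nilpotent shift.

After assembling e^{tJ} and conjugating by P, we get:

e^{tB} =
  [exp(5*t), t*exp(5*t), t^2*exp(5*t)/2 - 3*t*exp(5*t)]
  [0, exp(5*t), t*exp(5*t)]
  [0, 0, exp(5*t)]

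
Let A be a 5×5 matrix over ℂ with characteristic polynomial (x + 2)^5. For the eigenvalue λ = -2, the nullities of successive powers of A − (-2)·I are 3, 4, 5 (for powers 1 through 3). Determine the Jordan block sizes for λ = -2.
Block sizes for λ = -2: [3, 1, 1]

From the dimensions of kernels of powers, the number of Jordan blocks of size at least j is d_j − d_{j−1} where d_j = dim ker(N^j) (with d_0 = 0). Computing the differences gives [3, 1, 1].
The number of blocks of size exactly k is (#blocks of size ≥ k) − (#blocks of size ≥ k + 1), so the partition is: 2 block(s) of size 1, 1 block(s) of size 3.
In nonincreasing order the block sizes are [3, 1, 1].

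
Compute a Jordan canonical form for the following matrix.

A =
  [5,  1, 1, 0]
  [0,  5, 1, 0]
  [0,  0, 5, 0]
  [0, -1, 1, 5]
J_3(5) ⊕ J_1(5)

The characteristic polynomial is
  det(x·I − A) = x^4 - 20*x^3 + 150*x^2 - 500*x + 625 = (x - 5)^4

Eigenvalues and multiplicities (the geometric multiplicity of λ is n − rank(A − λI), which equals the number of Jordan blocks for λ):
  λ = 5: algebraic multiplicity = 4, geometric multiplicity = 2

Determining the block sizes for each eigenvalue:
  λ = 5: with am = 4 and gm = 2, the partition is not yet determined (e.g. several partitions of 4 into 2 parts exist). Let N = A − (5)·I. Computing rank(N^1) = 2, rank(N^2) = 1, rank(N^3) = 0; the number of blocks of size ≥ j is rank(N^{j−1}) − rank(N^j), giving [2, 1, 1]. So we have 1 block(s) of size 3, 1 block(s) of size 1 → block sizes [3, 1]

Assembling the blocks gives a Jordan form
J =
  [5, 1, 0, 0]
  [0, 5, 1, 0]
  [0, 0, 5, 0]
  [0, 0, 0, 5]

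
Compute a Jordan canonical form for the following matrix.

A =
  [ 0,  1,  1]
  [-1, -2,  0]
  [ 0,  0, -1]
J_3(-1)

The characteristic polynomial is
  det(x·I − A) = x^3 + 3*x^2 + 3*x + 1 = (x + 1)^3

Eigenvalues and multiplicities (the geometric multiplicity of λ is n − rank(A − λI), which equals the number of Jordan blocks for λ):
  λ = -1: algebraic multiplicity = 3, geometric multiplicity = 1

Determining the block sizes for each eigenvalue:
  λ = -1: one block (gm = 1), so the single block has size am = 3 → block sizes [3]

Assembling the blocks gives a Jordan form
J =
  [-1,  1,  0]
  [ 0, -1,  1]
  [ 0,  0, -1]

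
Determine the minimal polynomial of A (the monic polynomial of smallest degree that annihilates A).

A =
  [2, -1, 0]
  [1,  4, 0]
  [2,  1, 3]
x^3 - 9*x^2 + 27*x - 27

The characteristic polynomial is χ_A(x) = (x - 3)^3, so the eigenvalues are known. The minimal polynomial is
  m_A(x) = Π_λ (x − λ)^{k_λ}
where k_λ is the size of the *largest* Jordan block for λ (equivalently, the smallest k with (A − λI)^k v = 0 for every generalised eigenvector v of λ).

  λ = 3: largest Jordan block has size 3, contributing (x − 3)^3

So m_A(x) = (x - 3)^3 = x^3 - 9*x^2 + 27*x - 27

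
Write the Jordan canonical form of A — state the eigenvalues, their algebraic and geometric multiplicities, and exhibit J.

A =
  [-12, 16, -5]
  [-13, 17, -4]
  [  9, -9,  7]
J_3(4)

The characteristic polynomial is
  det(x·I − A) = x^3 - 12*x^2 + 48*x - 64 = (x - 4)^3

Eigenvalues and multiplicities (the geometric multiplicity of λ is n − rank(A − λI), which equals the number of Jordan blocks for λ):
  λ = 4: algebraic multiplicity = 3, geometric multiplicity = 1

Determining the block sizes for each eigenvalue:
  λ = 4: one block (gm = 1), so the single block has size am = 3 → block sizes [3]

Assembling the blocks gives a Jordan form
J =
  [4, 1, 0]
  [0, 4, 1]
  [0, 0, 4]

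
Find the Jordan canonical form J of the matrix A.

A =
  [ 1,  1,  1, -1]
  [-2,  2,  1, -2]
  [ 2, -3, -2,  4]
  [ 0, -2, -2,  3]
J_2(1) ⊕ J_2(1)

The characteristic polynomial is
  det(x·I − A) = x^4 - 4*x^3 + 6*x^2 - 4*x + 1 = (x - 1)^4

Eigenvalues and multiplicities (the geometric multiplicity of λ is n − rank(A − λI), which equals the number of Jordan blocks for λ):
  λ = 1: algebraic multiplicity = 4, geometric multiplicity = 2

Determining the block sizes for each eigenvalue:
  λ = 1: with am = 4 and gm = 2, the partition is not yet determined (e.g. several partitions of 4 into 2 parts exist). Let N = A − (1)·I. Computing rank(N^1) = 2, rank(N^2) = 0; the number of blocks of size ≥ j is rank(N^{j−1}) − rank(N^j), giving [2, 2]. So we have 2 block(s) of size 2 → block sizes [2, 2]

Assembling the blocks gives a Jordan form
J =
  [1, 1, 0, 0]
  [0, 1, 0, 0]
  [0, 0, 1, 1]
  [0, 0, 0, 1]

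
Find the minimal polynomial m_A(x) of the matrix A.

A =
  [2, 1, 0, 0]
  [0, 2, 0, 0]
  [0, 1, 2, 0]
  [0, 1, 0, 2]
x^2 - 4*x + 4

The characteristic polynomial is χ_A(x) = (x - 2)^4, so the eigenvalues are known. The minimal polynomial is
  m_A(x) = Π_λ (x − λ)^{k_λ}
where k_λ is the size of the *largest* Jordan block for λ (equivalently, the smallest k with (A − λI)^k v = 0 for every generalised eigenvector v of λ).

  λ = 2: largest Jordan block has size 2, contributing (x − 2)^2

So m_A(x) = (x - 2)^2 = x^2 - 4*x + 4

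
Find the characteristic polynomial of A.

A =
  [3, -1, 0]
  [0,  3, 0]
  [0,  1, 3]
x^3 - 9*x^2 + 27*x - 27

Expanding det(x·I − A) (e.g. by cofactor expansion or by noting that A is similar to its Jordan form J, which has the same characteristic polynomial as A) gives
  χ_A(x) = x^3 - 9*x^2 + 27*x - 27
which factors as (x - 3)^3. The eigenvalues (with algebraic multiplicities) are λ = 3 with multiplicity 3.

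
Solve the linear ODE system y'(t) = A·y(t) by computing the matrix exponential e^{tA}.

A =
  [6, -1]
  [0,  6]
e^{tA} =
  [exp(6*t), -t*exp(6*t)]
  [0, exp(6*t)]

Strategy: write A = P · J · P⁻¹ where J is a Jordan canonical form, so e^{tA} = P · e^{tJ} · P⁻¹, and e^{tJ} can be computed block-by-block.

A has Jordan form
J =
  [6, 1]
  [0, 6]
(up to reordering of blocks).

Per-block formulas:
  For a 2×2 Jordan block J_2(6): exp(t · J_2(6)) = e^(6t)·(I + t·N), where N is the 2×2 nilpotent shift.

After assembling e^{tJ} and conjugating by P, we get:

e^{tA} =
  [exp(6*t), -t*exp(6*t)]
  [0, exp(6*t)]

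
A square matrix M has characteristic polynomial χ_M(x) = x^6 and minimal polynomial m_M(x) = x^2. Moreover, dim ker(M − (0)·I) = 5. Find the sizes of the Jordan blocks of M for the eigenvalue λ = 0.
Block sizes for λ = 0: [2, 1, 1, 1, 1]

Step 1 — from the characteristic polynomial, algebraic multiplicity of λ = 0 is 6. From dim ker(M − (0)·I) = 5, there are exactly 5 Jordan blocks for λ = 0.
Step 2 — from the minimal polynomial, the factor (x − 0)^2 tells us the largest block for λ = 0 has size 2.
Step 3 — with total size 6, 5 blocks, and largest block 2, the block sizes (in nonincreasing order) are [2, 1, 1, 1, 1].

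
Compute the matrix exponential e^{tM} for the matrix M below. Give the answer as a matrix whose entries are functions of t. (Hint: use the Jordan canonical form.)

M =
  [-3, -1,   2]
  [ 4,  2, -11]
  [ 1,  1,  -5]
e^{tM} =
  [-t^2*exp(-2*t)/2 - t*exp(-2*t) + exp(-2*t), -t^2*exp(-2*t)/2 - t*exp(-2*t), 3*t^2*exp(-2*t)/2 + 2*t*exp(-2*t)]
  [t^2*exp(-2*t)/2 + 4*t*exp(-2*t), t^2*exp(-2*t)/2 + 4*t*exp(-2*t) + exp(-2*t), -3*t^2*exp(-2*t)/2 - 11*t*exp(-2*t)]
  [t*exp(-2*t), t*exp(-2*t), -3*t*exp(-2*t) + exp(-2*t)]

Strategy: write M = P · J · P⁻¹ where J is a Jordan canonical form, so e^{tM} = P · e^{tJ} · P⁻¹, and e^{tJ} can be computed block-by-block.

M has Jordan form
J =
  [-2,  1,  0]
  [ 0, -2,  1]
  [ 0,  0, -2]
(up to reordering of blocks).

Per-block formulas:
  For a 3×3 Jordan block J_3(-2): exp(t · J_3(-2)) = e^(-2t)·(I + t·N + (t^2/2)·N^2), where N is the 3×3 nilpotent shift.

After assembling e^{tJ} and conjugating by P, we get:

e^{tM} =
  [-t^2*exp(-2*t)/2 - t*exp(-2*t) + exp(-2*t), -t^2*exp(-2*t)/2 - t*exp(-2*t), 3*t^2*exp(-2*t)/2 + 2*t*exp(-2*t)]
  [t^2*exp(-2*t)/2 + 4*t*exp(-2*t), t^2*exp(-2*t)/2 + 4*t*exp(-2*t) + exp(-2*t), -3*t^2*exp(-2*t)/2 - 11*t*exp(-2*t)]
  [t*exp(-2*t), t*exp(-2*t), -3*t*exp(-2*t) + exp(-2*t)]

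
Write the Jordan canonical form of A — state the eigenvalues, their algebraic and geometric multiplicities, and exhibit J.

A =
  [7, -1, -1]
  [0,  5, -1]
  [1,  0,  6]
J_3(6)

The characteristic polynomial is
  det(x·I − A) = x^3 - 18*x^2 + 108*x - 216 = (x - 6)^3

Eigenvalues and multiplicities (the geometric multiplicity of λ is n − rank(A − λI), which equals the number of Jordan blocks for λ):
  λ = 6: algebraic multiplicity = 3, geometric multiplicity = 1

Determining the block sizes for each eigenvalue:
  λ = 6: one block (gm = 1), so the single block has size am = 3 → block sizes [3]

Assembling the blocks gives a Jordan form
J =
  [6, 1, 0]
  [0, 6, 1]
  [0, 0, 6]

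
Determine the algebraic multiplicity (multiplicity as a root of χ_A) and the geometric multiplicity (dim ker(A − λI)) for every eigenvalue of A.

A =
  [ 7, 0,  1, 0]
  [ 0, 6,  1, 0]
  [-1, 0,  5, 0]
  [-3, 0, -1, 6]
λ = 6: alg = 4, geom = 2

Step 1 — factor the characteristic polynomial to read off the algebraic multiplicities:
  χ_A(x) = (x - 6)^4

Step 2 — compute geometric multiplicities via the rank-nullity identity g(λ) = n − rank(A − λI):
  rank(A − (6)·I) = 2, so dim ker(A − (6)·I) = n − 2 = 2

Summary:
  λ = 6: algebraic multiplicity = 4, geometric multiplicity = 2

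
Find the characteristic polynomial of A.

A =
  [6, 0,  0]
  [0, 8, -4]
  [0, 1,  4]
x^3 - 18*x^2 + 108*x - 216

Expanding det(x·I − A) (e.g. by cofactor expansion or by noting that A is similar to its Jordan form J, which has the same characteristic polynomial as A) gives
  χ_A(x) = x^3 - 18*x^2 + 108*x - 216
which factors as (x - 6)^3. The eigenvalues (with algebraic multiplicities) are λ = 6 with multiplicity 3.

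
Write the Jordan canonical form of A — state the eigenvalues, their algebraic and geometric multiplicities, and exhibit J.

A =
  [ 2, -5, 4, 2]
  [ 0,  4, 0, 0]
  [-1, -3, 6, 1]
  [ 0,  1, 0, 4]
J_2(4) ⊕ J_2(4)

The characteristic polynomial is
  det(x·I − A) = x^4 - 16*x^3 + 96*x^2 - 256*x + 256 = (x - 4)^4

Eigenvalues and multiplicities (the geometric multiplicity of λ is n − rank(A − λI), which equals the number of Jordan blocks for λ):
  λ = 4: algebraic multiplicity = 4, geometric multiplicity = 2

Determining the block sizes for each eigenvalue:
  λ = 4: with am = 4 and gm = 2, the partition is not yet determined (e.g. several partitions of 4 into 2 parts exist). Let N = A − (4)·I. Computing rank(N^1) = 2, rank(N^2) = 0; the number of blocks of size ≥ j is rank(N^{j−1}) − rank(N^j), giving [2, 2]. So we have 2 block(s) of size 2 → block sizes [2, 2]

Assembling the blocks gives a Jordan form
J =
  [4, 1, 0, 0]
  [0, 4, 0, 0]
  [0, 0, 4, 1]
  [0, 0, 0, 4]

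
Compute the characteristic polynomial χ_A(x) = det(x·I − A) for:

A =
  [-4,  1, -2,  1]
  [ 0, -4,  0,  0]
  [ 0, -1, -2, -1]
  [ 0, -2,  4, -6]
x^4 + 16*x^3 + 96*x^2 + 256*x + 256

Expanding det(x·I − A) (e.g. by cofactor expansion or by noting that A is similar to its Jordan form J, which has the same characteristic polynomial as A) gives
  χ_A(x) = x^4 + 16*x^3 + 96*x^2 + 256*x + 256
which factors as (x + 4)^4. The eigenvalues (with algebraic multiplicities) are λ = -4 with multiplicity 4.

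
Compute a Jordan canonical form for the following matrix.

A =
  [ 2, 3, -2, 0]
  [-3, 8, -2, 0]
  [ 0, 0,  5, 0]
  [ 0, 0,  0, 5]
J_2(5) ⊕ J_1(5) ⊕ J_1(5)

The characteristic polynomial is
  det(x·I − A) = x^4 - 20*x^3 + 150*x^2 - 500*x + 625 = (x - 5)^4

Eigenvalues and multiplicities (the geometric multiplicity of λ is n − rank(A − λI), which equals the number of Jordan blocks for λ):
  λ = 5: algebraic multiplicity = 4, geometric multiplicity = 3

Determining the block sizes for each eigenvalue:
  λ = 5: 3 blocks summing to 4 forces exactly one block of size 2 and the rest size 1 → block sizes [2, 1, 1]

Assembling the blocks gives a Jordan form
J =
  [5, 1, 0, 0]
  [0, 5, 0, 0]
  [0, 0, 5, 0]
  [0, 0, 0, 5]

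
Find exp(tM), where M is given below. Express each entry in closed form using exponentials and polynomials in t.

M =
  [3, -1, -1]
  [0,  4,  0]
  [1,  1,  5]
e^{tM} =
  [-t*exp(4*t) + exp(4*t), -t*exp(4*t), -t*exp(4*t)]
  [0, exp(4*t), 0]
  [t*exp(4*t), t*exp(4*t), t*exp(4*t) + exp(4*t)]

Strategy: write M = P · J · P⁻¹ where J is a Jordan canonical form, so e^{tM} = P · e^{tJ} · P⁻¹, and e^{tJ} can be computed block-by-block.

M has Jordan form
J =
  [4, 1, 0]
  [0, 4, 0]
  [0, 0, 4]
(up to reordering of blocks).

Per-block formulas:
  For a 2×2 Jordan block J_2(4): exp(t · J_2(4)) = e^(4t)·(I + t·N), where N is the 2×2 nilpotent shift.
  For a 1×1 block at λ = 4: exp(t · [4]) = [e^(4t)].

After assembling e^{tJ} and conjugating by P, we get:

e^{tM} =
  [-t*exp(4*t) + exp(4*t), -t*exp(4*t), -t*exp(4*t)]
  [0, exp(4*t), 0]
  [t*exp(4*t), t*exp(4*t), t*exp(4*t) + exp(4*t)]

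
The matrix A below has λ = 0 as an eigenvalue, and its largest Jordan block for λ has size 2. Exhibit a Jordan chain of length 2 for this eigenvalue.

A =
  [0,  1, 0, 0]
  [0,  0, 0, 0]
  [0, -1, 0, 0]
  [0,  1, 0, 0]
A Jordan chain for λ = 0 of length 2:
v_1 = (1, 0, -1, 1)ᵀ
v_2 = (0, 1, 0, 0)ᵀ

Let N = A − (0)·I. We want v_2 with N^2 v_2 = 0 but N^1 v_2 ≠ 0; then v_{j-1} := N · v_j for j = 2, …, 2.

Pick v_2 = (0, 1, 0, 0)ᵀ.
Then v_1 = N · v_2 = (1, 0, -1, 1)ᵀ.

Sanity check: (A − (0)·I) v_1 = (0, 0, 0, 0)ᵀ = 0. ✓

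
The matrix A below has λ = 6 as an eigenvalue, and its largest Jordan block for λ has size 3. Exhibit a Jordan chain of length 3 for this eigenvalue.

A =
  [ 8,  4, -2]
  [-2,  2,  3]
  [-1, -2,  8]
A Jordan chain for λ = 6 of length 3:
v_1 = (-2, 1, 0)ᵀ
v_2 = (2, -2, -1)ᵀ
v_3 = (1, 0, 0)ᵀ

Let N = A − (6)·I. We want v_3 with N^3 v_3 = 0 but N^2 v_3 ≠ 0; then v_{j-1} := N · v_j for j = 3, …, 2.

Pick v_3 = (1, 0, 0)ᵀ.
Then v_2 = N · v_3 = (2, -2, -1)ᵀ.
Then v_1 = N · v_2 = (-2, 1, 0)ᵀ.

Sanity check: (A − (6)·I) v_1 = (0, 0, 0)ᵀ = 0. ✓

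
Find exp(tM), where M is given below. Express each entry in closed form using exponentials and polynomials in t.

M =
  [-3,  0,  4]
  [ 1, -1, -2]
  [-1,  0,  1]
e^{tM} =
  [-2*t*exp(-t) + exp(-t), 0, 4*t*exp(-t)]
  [t*exp(-t), exp(-t), -2*t*exp(-t)]
  [-t*exp(-t), 0, 2*t*exp(-t) + exp(-t)]

Strategy: write M = P · J · P⁻¹ where J is a Jordan canonical form, so e^{tM} = P · e^{tJ} · P⁻¹, and e^{tJ} can be computed block-by-block.

M has Jordan form
J =
  [-1,  1,  0]
  [ 0, -1,  0]
  [ 0,  0, -1]
(up to reordering of blocks).

Per-block formulas:
  For a 1×1 block at λ = -1: exp(t · [-1]) = [e^(-1t)].
  For a 2×2 Jordan block J_2(-1): exp(t · J_2(-1)) = e^(-1t)·(I + t·N), where N is the 2×2 nilpotent shift.

After assembling e^{tJ} and conjugating by P, we get:

e^{tM} =
  [-2*t*exp(-t) + exp(-t), 0, 4*t*exp(-t)]
  [t*exp(-t), exp(-t), -2*t*exp(-t)]
  [-t*exp(-t), 0, 2*t*exp(-t) + exp(-t)]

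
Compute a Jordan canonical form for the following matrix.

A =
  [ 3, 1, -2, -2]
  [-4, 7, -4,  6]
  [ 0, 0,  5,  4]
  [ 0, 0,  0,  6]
J_2(5) ⊕ J_1(5) ⊕ J_1(6)

The characteristic polynomial is
  det(x·I − A) = x^4 - 21*x^3 + 165*x^2 - 575*x + 750 = (x - 6)*(x - 5)^3

Eigenvalues and multiplicities (the geometric multiplicity of λ is n − rank(A − λI), which equals the number of Jordan blocks for λ):
  λ = 5: algebraic multiplicity = 3, geometric multiplicity = 2
  λ = 6: algebraic multiplicity = 1, geometric multiplicity = 1

Determining the block sizes for each eigenvalue:
  λ = 5: 2 blocks summing to 3 forces exactly one block of size 2 and the rest size 1 → block sizes [2, 1]
  λ = 6: one block (gm = 1), so the single block has size am = 1 → block sizes [1]

Assembling the blocks gives a Jordan form
J =
  [5, 1, 0, 0]
  [0, 5, 0, 0]
  [0, 0, 5, 0]
  [0, 0, 0, 6]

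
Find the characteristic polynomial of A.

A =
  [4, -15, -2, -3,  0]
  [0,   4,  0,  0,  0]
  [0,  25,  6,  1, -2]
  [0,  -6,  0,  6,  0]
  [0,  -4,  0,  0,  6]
x^5 - 26*x^4 + 268*x^3 - 1368*x^2 + 3456*x - 3456

Expanding det(x·I − A) (e.g. by cofactor expansion or by noting that A is similar to its Jordan form J, which has the same characteristic polynomial as A) gives
  χ_A(x) = x^5 - 26*x^4 + 268*x^3 - 1368*x^2 + 3456*x - 3456
which factors as (x - 6)^3*(x - 4)^2. The eigenvalues (with algebraic multiplicities) are λ = 4 with multiplicity 2, λ = 6 with multiplicity 3.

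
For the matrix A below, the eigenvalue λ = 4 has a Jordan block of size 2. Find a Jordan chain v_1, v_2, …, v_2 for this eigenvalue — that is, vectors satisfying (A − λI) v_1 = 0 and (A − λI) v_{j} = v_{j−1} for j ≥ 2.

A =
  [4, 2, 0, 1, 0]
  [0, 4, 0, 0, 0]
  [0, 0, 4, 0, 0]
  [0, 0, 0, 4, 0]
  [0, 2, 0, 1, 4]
A Jordan chain for λ = 4 of length 2:
v_1 = (2, 0, 0, 0, 2)ᵀ
v_2 = (0, 1, 0, 0, 0)ᵀ

Let N = A − (4)·I. We want v_2 with N^2 v_2 = 0 but N^1 v_2 ≠ 0; then v_{j-1} := N · v_j for j = 2, …, 2.

Pick v_2 = (0, 1, 0, 0, 0)ᵀ.
Then v_1 = N · v_2 = (2, 0, 0, 0, 2)ᵀ.

Sanity check: (A − (4)·I) v_1 = (0, 0, 0, 0, 0)ᵀ = 0. ✓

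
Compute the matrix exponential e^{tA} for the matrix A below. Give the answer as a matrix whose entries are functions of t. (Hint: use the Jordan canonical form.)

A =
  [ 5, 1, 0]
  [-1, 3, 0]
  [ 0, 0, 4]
e^{tA} =
  [t*exp(4*t) + exp(4*t), t*exp(4*t), 0]
  [-t*exp(4*t), -t*exp(4*t) + exp(4*t), 0]
  [0, 0, exp(4*t)]

Strategy: write A = P · J · P⁻¹ where J is a Jordan canonical form, so e^{tA} = P · e^{tJ} · P⁻¹, and e^{tJ} can be computed block-by-block.

A has Jordan form
J =
  [4, 1, 0]
  [0, 4, 0]
  [0, 0, 4]
(up to reordering of blocks).

Per-block formulas:
  For a 1×1 block at λ = 4: exp(t · [4]) = [e^(4t)].
  For a 2×2 Jordan block J_2(4): exp(t · J_2(4)) = e^(4t)·(I + t·N), where N is the 2×2 nilpotent shift.

After assembling e^{tJ} and conjugating by P, we get:

e^{tA} =
  [t*exp(4*t) + exp(4*t), t*exp(4*t), 0]
  [-t*exp(4*t), -t*exp(4*t) + exp(4*t), 0]
  [0, 0, exp(4*t)]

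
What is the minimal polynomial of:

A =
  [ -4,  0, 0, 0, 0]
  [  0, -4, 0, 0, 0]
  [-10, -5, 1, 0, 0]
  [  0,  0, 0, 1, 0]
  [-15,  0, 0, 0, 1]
x^2 + 3*x - 4

The characteristic polynomial is χ_A(x) = (x - 1)^3*(x + 4)^2, so the eigenvalues are known. The minimal polynomial is
  m_A(x) = Π_λ (x − λ)^{k_λ}
where k_λ is the size of the *largest* Jordan block for λ (equivalently, the smallest k with (A − λI)^k v = 0 for every generalised eigenvector v of λ).

  λ = -4: largest Jordan block has size 1, contributing (x + 4)
  λ = 1: largest Jordan block has size 1, contributing (x − 1)

So m_A(x) = (x - 1)*(x + 4) = x^2 + 3*x - 4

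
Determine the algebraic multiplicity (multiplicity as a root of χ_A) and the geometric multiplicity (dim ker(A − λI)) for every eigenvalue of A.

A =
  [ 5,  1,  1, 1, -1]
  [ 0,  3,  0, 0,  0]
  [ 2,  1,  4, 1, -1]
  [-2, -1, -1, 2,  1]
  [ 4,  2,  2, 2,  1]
λ = 3: alg = 5, geom = 4

Step 1 — factor the characteristic polynomial to read off the algebraic multiplicities:
  χ_A(x) = (x - 3)^5

Step 2 — compute geometric multiplicities via the rank-nullity identity g(λ) = n − rank(A − λI):
  rank(A − (3)·I) = 1, so dim ker(A − (3)·I) = n − 1 = 4

Summary:
  λ = 3: algebraic multiplicity = 5, geometric multiplicity = 4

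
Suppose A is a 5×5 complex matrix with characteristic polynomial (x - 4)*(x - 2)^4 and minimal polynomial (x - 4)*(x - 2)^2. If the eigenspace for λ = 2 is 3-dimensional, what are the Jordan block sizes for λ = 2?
Block sizes for λ = 2: [2, 1, 1]

Step 1 — from the characteristic polynomial, algebraic multiplicity of λ = 2 is 4. From dim ker(A − (2)·I) = 3, there are exactly 3 Jordan blocks for λ = 2.
Step 2 — from the minimal polynomial, the factor (x − 2)^2 tells us the largest block for λ = 2 has size 2.
Step 3 — with total size 4, 3 blocks, and largest block 2, the block sizes (in nonincreasing order) are [2, 1, 1].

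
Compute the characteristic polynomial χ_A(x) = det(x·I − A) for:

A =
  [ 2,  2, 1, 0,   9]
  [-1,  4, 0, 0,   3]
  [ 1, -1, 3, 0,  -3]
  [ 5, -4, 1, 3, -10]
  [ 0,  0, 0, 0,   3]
x^5 - 15*x^4 + 90*x^3 - 270*x^2 + 405*x - 243

Expanding det(x·I − A) (e.g. by cofactor expansion or by noting that A is similar to its Jordan form J, which has the same characteristic polynomial as A) gives
  χ_A(x) = x^5 - 15*x^4 + 90*x^3 - 270*x^2 + 405*x - 243
which factors as (x - 3)^5. The eigenvalues (with algebraic multiplicities) are λ = 3 with multiplicity 5.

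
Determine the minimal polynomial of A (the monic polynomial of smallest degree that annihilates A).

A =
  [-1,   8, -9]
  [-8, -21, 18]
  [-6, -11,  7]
x^3 + 15*x^2 + 75*x + 125

The characteristic polynomial is χ_A(x) = (x + 5)^3, so the eigenvalues are known. The minimal polynomial is
  m_A(x) = Π_λ (x − λ)^{k_λ}
where k_λ is the size of the *largest* Jordan block for λ (equivalently, the smallest k with (A − λI)^k v = 0 for every generalised eigenvector v of λ).

  λ = -5: largest Jordan block has size 3, contributing (x + 5)^3

So m_A(x) = (x + 5)^3 = x^3 + 15*x^2 + 75*x + 125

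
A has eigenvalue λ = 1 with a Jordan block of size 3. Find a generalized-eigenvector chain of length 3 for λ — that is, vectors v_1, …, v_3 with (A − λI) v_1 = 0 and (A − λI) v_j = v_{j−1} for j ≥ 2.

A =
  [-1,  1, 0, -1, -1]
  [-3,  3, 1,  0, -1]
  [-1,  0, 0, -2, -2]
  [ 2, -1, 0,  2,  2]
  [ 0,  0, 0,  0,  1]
A Jordan chain for λ = 1 of length 3:
v_1 = (-1, -1, -1, 1, 0)ᵀ
v_2 = (-2, -3, -1, 2, 0)ᵀ
v_3 = (1, 0, 0, 0, 0)ᵀ

Let N = A − (1)·I. We want v_3 with N^3 v_3 = 0 but N^2 v_3 ≠ 0; then v_{j-1} := N · v_j for j = 3, …, 2.

Pick v_3 = (1, 0, 0, 0, 0)ᵀ.
Then v_2 = N · v_3 = (-2, -3, -1, 2, 0)ᵀ.
Then v_1 = N · v_2 = (-1, -1, -1, 1, 0)ᵀ.

Sanity check: (A − (1)·I) v_1 = (0, 0, 0, 0, 0)ᵀ = 0. ✓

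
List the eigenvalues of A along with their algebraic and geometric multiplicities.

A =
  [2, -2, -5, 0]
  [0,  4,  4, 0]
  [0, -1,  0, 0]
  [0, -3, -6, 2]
λ = 2: alg = 4, geom = 2

Step 1 — factor the characteristic polynomial to read off the algebraic multiplicities:
  χ_A(x) = (x - 2)^4

Step 2 — compute geometric multiplicities via the rank-nullity identity g(λ) = n − rank(A − λI):
  rank(A − (2)·I) = 2, so dim ker(A − (2)·I) = n − 2 = 2

Summary:
  λ = 2: algebraic multiplicity = 4, geometric multiplicity = 2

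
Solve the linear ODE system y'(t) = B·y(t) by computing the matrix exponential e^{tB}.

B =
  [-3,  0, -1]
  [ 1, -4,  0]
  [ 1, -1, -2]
e^{tB} =
  [-t^2*exp(-3*t)/2 + exp(-3*t), t^2*exp(-3*t)/2, -t^2*exp(-3*t)/2 - t*exp(-3*t)]
  [-t^2*exp(-3*t)/2 + t*exp(-3*t), t^2*exp(-3*t)/2 - t*exp(-3*t) + exp(-3*t), -t^2*exp(-3*t)/2]
  [t*exp(-3*t), -t*exp(-3*t), t*exp(-3*t) + exp(-3*t)]

Strategy: write B = P · J · P⁻¹ where J is a Jordan canonical form, so e^{tB} = P · e^{tJ} · P⁻¹, and e^{tJ} can be computed block-by-block.

B has Jordan form
J =
  [-3,  1,  0]
  [ 0, -3,  1]
  [ 0,  0, -3]
(up to reordering of blocks).

Per-block formulas:
  For a 3×3 Jordan block J_3(-3): exp(t · J_3(-3)) = e^(-3t)·(I + t·N + (t^2/2)·N^2), where N is the 3×3 nilpotent shift.

After assembling e^{tJ} and conjugating by P, we get:

e^{tB} =
  [-t^2*exp(-3*t)/2 + exp(-3*t), t^2*exp(-3*t)/2, -t^2*exp(-3*t)/2 - t*exp(-3*t)]
  [-t^2*exp(-3*t)/2 + t*exp(-3*t), t^2*exp(-3*t)/2 - t*exp(-3*t) + exp(-3*t), -t^2*exp(-3*t)/2]
  [t*exp(-3*t), -t*exp(-3*t), t*exp(-3*t) + exp(-3*t)]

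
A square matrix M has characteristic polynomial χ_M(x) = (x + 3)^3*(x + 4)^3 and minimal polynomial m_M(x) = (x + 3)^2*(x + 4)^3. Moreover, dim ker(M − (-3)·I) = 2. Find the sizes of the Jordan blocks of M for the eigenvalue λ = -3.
Block sizes for λ = -3: [2, 1]

Step 1 — from the characteristic polynomial, algebraic multiplicity of λ = -3 is 3. From dim ker(M − (-3)·I) = 2, there are exactly 2 Jordan blocks for λ = -3.
Step 2 — from the minimal polynomial, the factor (x + 3)^2 tells us the largest block for λ = -3 has size 2.
Step 3 — with total size 3, 2 blocks, and largest block 2, the block sizes (in nonincreasing order) are [2, 1].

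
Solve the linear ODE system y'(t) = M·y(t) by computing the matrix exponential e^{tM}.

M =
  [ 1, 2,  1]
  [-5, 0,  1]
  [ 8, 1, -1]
e^{tM} =
  [-t^2/2 + t + 1, 3*t^2/2 + 2*t, t^2 + t]
  [3*t^2/2 - 5*t, 1 - 9*t^2/2, -3*t^2 + t]
  [-5*t^2/2 + 8*t, 15*t^2/2 + t, 5*t^2 - t + 1]

Strategy: write M = P · J · P⁻¹ where J is a Jordan canonical form, so e^{tM} = P · e^{tJ} · P⁻¹, and e^{tJ} can be computed block-by-block.

M has Jordan form
J =
  [0, 1, 0]
  [0, 0, 1]
  [0, 0, 0]
(up to reordering of blocks).

Per-block formulas:
  For a 3×3 Jordan block J_3(0): exp(t · J_3(0)) = e^(0t)·(I + t·N + (t^2/2)·N^2), where N is the 3×3 nilpotent shift.

After assembling e^{tJ} and conjugating by P, we get:

e^{tM} =
  [-t^2/2 + t + 1, 3*t^2/2 + 2*t, t^2 + t]
  [3*t^2/2 - 5*t, 1 - 9*t^2/2, -3*t^2 + t]
  [-5*t^2/2 + 8*t, 15*t^2/2 + t, 5*t^2 - t + 1]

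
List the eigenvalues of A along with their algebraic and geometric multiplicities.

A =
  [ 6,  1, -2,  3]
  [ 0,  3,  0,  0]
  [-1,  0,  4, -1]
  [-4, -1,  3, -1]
λ = 3: alg = 4, geom = 2

Step 1 — factor the characteristic polynomial to read off the algebraic multiplicities:
  χ_A(x) = (x - 3)^4

Step 2 — compute geometric multiplicities via the rank-nullity identity g(λ) = n − rank(A − λI):
  rank(A − (3)·I) = 2, so dim ker(A − (3)·I) = n − 2 = 2

Summary:
  λ = 3: algebraic multiplicity = 4, geometric multiplicity = 2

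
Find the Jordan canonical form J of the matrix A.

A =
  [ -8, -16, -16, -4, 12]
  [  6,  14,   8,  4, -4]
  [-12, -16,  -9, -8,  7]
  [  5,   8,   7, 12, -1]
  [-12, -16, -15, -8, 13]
J_1(-2) ⊕ J_2(6) ⊕ J_2(6)

The characteristic polynomial is
  det(x·I − A) = x^5 - 22*x^4 + 168*x^3 - 432*x^2 - 432*x + 2592 = (x - 6)^4*(x + 2)

Eigenvalues and multiplicities (the geometric multiplicity of λ is n − rank(A − λI), which equals the number of Jordan blocks for λ):
  λ = -2: algebraic multiplicity = 1, geometric multiplicity = 1
  λ = 6: algebraic multiplicity = 4, geometric multiplicity = 2

Determining the block sizes for each eigenvalue:
  λ = -2: one block (gm = 1), so the single block has size am = 1 → block sizes [1]
  λ = 6: with am = 4 and gm = 2, the partition is not yet determined (e.g. several partitions of 4 into 2 parts exist). Let N = A − (6)·I. Computing rank(N^1) = 3, rank(N^2) = 1; the number of blocks of size ≥ j is rank(N^{j−1}) − rank(N^j), giving [2, 2]. So we have 2 block(s) of size 2 → block sizes [2, 2]

Assembling the blocks gives a Jordan form
J =
  [-2, 0, 0, 0, 0]
  [ 0, 6, 1, 0, 0]
  [ 0, 0, 6, 0, 0]
  [ 0, 0, 0, 6, 1]
  [ 0, 0, 0, 0, 6]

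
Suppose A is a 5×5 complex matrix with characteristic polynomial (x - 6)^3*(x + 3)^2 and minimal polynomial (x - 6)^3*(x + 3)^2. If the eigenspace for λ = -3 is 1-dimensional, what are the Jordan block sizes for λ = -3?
Block sizes for λ = -3: [2]

Step 1 — from the characteristic polynomial, algebraic multiplicity of λ = -3 is 2. From dim ker(A − (-3)·I) = 1, there are exactly 1 Jordan blocks for λ = -3.
Step 2 — from the minimal polynomial, the factor (x + 3)^2 tells us the largest block for λ = -3 has size 2.
Step 3 — with total size 2, 1 blocks, and largest block 2, the block sizes (in nonincreasing order) are [2].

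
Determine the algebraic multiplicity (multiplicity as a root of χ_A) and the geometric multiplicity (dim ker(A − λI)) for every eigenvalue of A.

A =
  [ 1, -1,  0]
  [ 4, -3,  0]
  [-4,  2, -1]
λ = -1: alg = 3, geom = 2

Step 1 — factor the characteristic polynomial to read off the algebraic multiplicities:
  χ_A(x) = (x + 1)^3

Step 2 — compute geometric multiplicities via the rank-nullity identity g(λ) = n − rank(A − λI):
  rank(A − (-1)·I) = 1, so dim ker(A − (-1)·I) = n − 1 = 2

Summary:
  λ = -1: algebraic multiplicity = 3, geometric multiplicity = 2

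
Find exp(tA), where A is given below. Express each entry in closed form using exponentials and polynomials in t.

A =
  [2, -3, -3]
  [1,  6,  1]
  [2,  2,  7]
e^{tA} =
  [-3*t*exp(5*t) + exp(5*t), -3*t*exp(5*t), -3*t*exp(5*t)]
  [t*exp(5*t), t*exp(5*t) + exp(5*t), t*exp(5*t)]
  [2*t*exp(5*t), 2*t*exp(5*t), 2*t*exp(5*t) + exp(5*t)]

Strategy: write A = P · J · P⁻¹ where J is a Jordan canonical form, so e^{tA} = P · e^{tJ} · P⁻¹, and e^{tJ} can be computed block-by-block.

A has Jordan form
J =
  [5, 1, 0]
  [0, 5, 0]
  [0, 0, 5]
(up to reordering of blocks).

Per-block formulas:
  For a 1×1 block at λ = 5: exp(t · [5]) = [e^(5t)].
  For a 2×2 Jordan block J_2(5): exp(t · J_2(5)) = e^(5t)·(I + t·N), where N is the 2×2 nilpotent shift.

After assembling e^{tJ} and conjugating by P, we get:

e^{tA} =
  [-3*t*exp(5*t) + exp(5*t), -3*t*exp(5*t), -3*t*exp(5*t)]
  [t*exp(5*t), t*exp(5*t) + exp(5*t), t*exp(5*t)]
  [2*t*exp(5*t), 2*t*exp(5*t), 2*t*exp(5*t) + exp(5*t)]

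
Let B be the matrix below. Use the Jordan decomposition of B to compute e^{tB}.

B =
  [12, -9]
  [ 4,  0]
e^{tB} =
  [6*t*exp(6*t) + exp(6*t), -9*t*exp(6*t)]
  [4*t*exp(6*t), -6*t*exp(6*t) + exp(6*t)]

Strategy: write B = P · J · P⁻¹ where J is a Jordan canonical form, so e^{tB} = P · e^{tJ} · P⁻¹, and e^{tJ} can be computed block-by-block.

B has Jordan form
J =
  [6, 1]
  [0, 6]
(up to reordering of blocks).

Per-block formulas:
  For a 2×2 Jordan block J_2(6): exp(t · J_2(6)) = e^(6t)·(I + t·N), where N is the 2×2 nilpotent shift.

After assembling e^{tJ} and conjugating by P, we get:

e^{tB} =
  [6*t*exp(6*t) + exp(6*t), -9*t*exp(6*t)]
  [4*t*exp(6*t), -6*t*exp(6*t) + exp(6*t)]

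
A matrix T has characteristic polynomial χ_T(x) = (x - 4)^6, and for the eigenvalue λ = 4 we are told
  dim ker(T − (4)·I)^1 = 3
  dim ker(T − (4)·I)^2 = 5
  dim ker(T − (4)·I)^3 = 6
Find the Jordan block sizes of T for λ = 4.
Block sizes for λ = 4: [3, 2, 1]

From the dimensions of kernels of powers, the number of Jordan blocks of size at least j is d_j − d_{j−1} where d_j = dim ker(N^j) (with d_0 = 0). Computing the differences gives [3, 2, 1].
The number of blocks of size exactly k is (#blocks of size ≥ k) − (#blocks of size ≥ k + 1), so the partition is: 1 block(s) of size 1, 1 block(s) of size 2, 1 block(s) of size 3.
In nonincreasing order the block sizes are [3, 2, 1].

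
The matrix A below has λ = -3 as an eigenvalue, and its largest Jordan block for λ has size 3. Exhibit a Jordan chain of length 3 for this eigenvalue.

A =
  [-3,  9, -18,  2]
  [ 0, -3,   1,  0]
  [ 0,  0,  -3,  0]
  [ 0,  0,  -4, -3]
A Jordan chain for λ = -3 of length 3:
v_1 = (1, 0, 0, 0)ᵀ
v_2 = (-18, 1, 0, -4)ᵀ
v_3 = (0, 0, 1, 0)ᵀ

Let N = A − (-3)·I. We want v_3 with N^3 v_3 = 0 but N^2 v_3 ≠ 0; then v_{j-1} := N · v_j for j = 3, …, 2.

Pick v_3 = (0, 0, 1, 0)ᵀ.
Then v_2 = N · v_3 = (-18, 1, 0, -4)ᵀ.
Then v_1 = N · v_2 = (1, 0, 0, 0)ᵀ.

Sanity check: (A − (-3)·I) v_1 = (0, 0, 0, 0)ᵀ = 0. ✓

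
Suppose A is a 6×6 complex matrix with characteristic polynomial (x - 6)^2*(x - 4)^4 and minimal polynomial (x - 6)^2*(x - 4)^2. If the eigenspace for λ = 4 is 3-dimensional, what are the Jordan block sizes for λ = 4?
Block sizes for λ = 4: [2, 1, 1]

Step 1 — from the characteristic polynomial, algebraic multiplicity of λ = 4 is 4. From dim ker(A − (4)·I) = 3, there are exactly 3 Jordan blocks for λ = 4.
Step 2 — from the minimal polynomial, the factor (x − 4)^2 tells us the largest block for λ = 4 has size 2.
Step 3 — with total size 4, 3 blocks, and largest block 2, the block sizes (in nonincreasing order) are [2, 1, 1].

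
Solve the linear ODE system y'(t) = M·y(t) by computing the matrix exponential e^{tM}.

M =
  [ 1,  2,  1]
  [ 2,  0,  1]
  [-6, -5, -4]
e^{tM} =
  [t^2*exp(-t) + 2*t*exp(-t) + exp(-t), t^2*exp(-t)/2 + 2*t*exp(-t), t^2*exp(-t)/2 + t*exp(-t)]
  [2*t*exp(-t), t*exp(-t) + exp(-t), t*exp(-t)]
  [-2*t^2*exp(-t) - 6*t*exp(-t), -t^2*exp(-t) - 5*t*exp(-t), -t^2*exp(-t) - 3*t*exp(-t) + exp(-t)]

Strategy: write M = P · J · P⁻¹ where J is a Jordan canonical form, so e^{tM} = P · e^{tJ} · P⁻¹, and e^{tJ} can be computed block-by-block.

M has Jordan form
J =
  [-1,  1,  0]
  [ 0, -1,  1]
  [ 0,  0, -1]
(up to reordering of blocks).

Per-block formulas:
  For a 3×3 Jordan block J_3(-1): exp(t · J_3(-1)) = e^(-1t)·(I + t·N + (t^2/2)·N^2), where N is the 3×3 nilpotent shift.

After assembling e^{tJ} and conjugating by P, we get:

e^{tM} =
  [t^2*exp(-t) + 2*t*exp(-t) + exp(-t), t^2*exp(-t)/2 + 2*t*exp(-t), t^2*exp(-t)/2 + t*exp(-t)]
  [2*t*exp(-t), t*exp(-t) + exp(-t), t*exp(-t)]
  [-2*t^2*exp(-t) - 6*t*exp(-t), -t^2*exp(-t) - 5*t*exp(-t), -t^2*exp(-t) - 3*t*exp(-t) + exp(-t)]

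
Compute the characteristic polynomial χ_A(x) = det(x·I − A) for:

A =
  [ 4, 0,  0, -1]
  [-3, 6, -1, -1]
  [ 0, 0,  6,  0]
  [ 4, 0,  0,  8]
x^4 - 24*x^3 + 216*x^2 - 864*x + 1296

Expanding det(x·I − A) (e.g. by cofactor expansion or by noting that A is similar to its Jordan form J, which has the same characteristic polynomial as A) gives
  χ_A(x) = x^4 - 24*x^3 + 216*x^2 - 864*x + 1296
which factors as (x - 6)^4. The eigenvalues (with algebraic multiplicities) are λ = 6 with multiplicity 4.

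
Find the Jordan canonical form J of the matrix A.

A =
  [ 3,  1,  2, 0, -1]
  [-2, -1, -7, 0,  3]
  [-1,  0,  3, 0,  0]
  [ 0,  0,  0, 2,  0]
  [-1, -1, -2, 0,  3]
J_3(2) ⊕ J_1(2) ⊕ J_1(2)

The characteristic polynomial is
  det(x·I − A) = x^5 - 10*x^4 + 40*x^3 - 80*x^2 + 80*x - 32 = (x - 2)^5

Eigenvalues and multiplicities (the geometric multiplicity of λ is n − rank(A − λI), which equals the number of Jordan blocks for λ):
  λ = 2: algebraic multiplicity = 5, geometric multiplicity = 3

Determining the block sizes for each eigenvalue:
  λ = 2: with am = 5 and gm = 3, the partition is not yet determined (e.g. several partitions of 5 into 3 parts exist). Let N = A − (2)·I. Computing rank(N^1) = 2, rank(N^2) = 1, rank(N^3) = 0; the number of blocks of size ≥ j is rank(N^{j−1}) − rank(N^j), giving [3, 1, 1]. So we have 1 block(s) of size 3, 2 block(s) of size 1 → block sizes [3, 1, 1]

Assembling the blocks gives a Jordan form
J =
  [2, 1, 0, 0, 0]
  [0, 2, 1, 0, 0]
  [0, 0, 2, 0, 0]
  [0, 0, 0, 2, 0]
  [0, 0, 0, 0, 2]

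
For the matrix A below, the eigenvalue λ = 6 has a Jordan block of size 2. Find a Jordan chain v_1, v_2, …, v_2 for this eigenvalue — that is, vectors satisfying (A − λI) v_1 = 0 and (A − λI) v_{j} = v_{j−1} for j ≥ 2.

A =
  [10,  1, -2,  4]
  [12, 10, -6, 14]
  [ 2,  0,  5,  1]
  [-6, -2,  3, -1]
A Jordan chain for λ = 6 of length 2:
v_1 = (4, 12, 2, -6)ᵀ
v_2 = (1, 0, 0, 0)ᵀ

Let N = A − (6)·I. We want v_2 with N^2 v_2 = 0 but N^1 v_2 ≠ 0; then v_{j-1} := N · v_j for j = 2, …, 2.

Pick v_2 = (1, 0, 0, 0)ᵀ.
Then v_1 = N · v_2 = (4, 12, 2, -6)ᵀ.

Sanity check: (A − (6)·I) v_1 = (0, 0, 0, 0)ᵀ = 0. ✓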